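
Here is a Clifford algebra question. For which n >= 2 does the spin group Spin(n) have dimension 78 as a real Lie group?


dim Spin(n) = dim so(n) = n(n-1)/2.
Solve n(n-1)/2 = 78, i.e. n^2 - n - 156 = 0.
Discriminant = 1 + 8*78 = 625
n = (1 + sqrt(625))/2 = (1 + 25)/2 = 13


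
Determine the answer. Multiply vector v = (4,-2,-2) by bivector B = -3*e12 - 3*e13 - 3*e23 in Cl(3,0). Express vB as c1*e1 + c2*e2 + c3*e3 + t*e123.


vB has grade-1 (vector) and grade-3 (trivector) parts: vB = (v _| B) + (v ^ B).
Vector part <vB>_1:
  e1: -v2*b12 - v3*b13 = -(-2)*(-3) - (-2)*(-3) = -12
  e2: v1*b12 - v3*b23 = (4)*(-3) - (-2)*(-3) = -18
  e3: v1*b13 + v2*b23 = (4)*(-3) + (-2)*(-3) = -6
Trivector part <vB>_3:
  e123: v1*b23 - v2*b13 + v3*b12 = (4)*(-3) - (-2)*(-3) + (-2)*(-3) = -12
vB = -12*e1 - 18*e2 - 6*e3 - 12*e123


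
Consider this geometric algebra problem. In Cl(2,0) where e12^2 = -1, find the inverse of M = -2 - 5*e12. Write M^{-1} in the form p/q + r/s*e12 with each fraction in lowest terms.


M = -2 - 5*e12, where e12^2 = -1.
Since M commutes with its reverse ~M = a - b*e12, M * ~M = a^2 - b^2*e12^2 = a^2 + b^2.
So M^{-1} = ~M / (a^2 + b^2) = (a - b*e12)/(a^2 + b^2).
a^2 + b^2 = 4 + 25 = 29
Scalar part = -2/29 = -2/29
Bivector coeff = 5/29 = 5/29
M^{-1} = -2/29 + 5/29*e12


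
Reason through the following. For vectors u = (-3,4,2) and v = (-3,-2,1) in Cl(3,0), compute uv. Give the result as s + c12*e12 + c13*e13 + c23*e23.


In Cl(3,0): e_i^2 = 1, e_ie_j = -e_je_i for i != j.
Scalar part = u . v = (-3)*(-3) + 4*(-2) + 2*1
= 9 + (-8) + 2 = 3
e12 coeff = (-3)*(-2) - 4*(-3) = 6 - (-12) = 18
e13 coeff = (-3)*1 - 2*(-3) = -3 - (-6) = 3
e23 coeff = 4*1 - 2*(-2) = 4 - (-4) = 8
uv = 3 + 18*e12 + 3*e13 + 8*e23


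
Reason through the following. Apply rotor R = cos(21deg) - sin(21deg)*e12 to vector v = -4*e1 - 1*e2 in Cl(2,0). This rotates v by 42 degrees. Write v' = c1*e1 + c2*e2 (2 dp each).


Rotor R = cos(21deg) - sin(21deg)*e12
Rotation angle theta = 2 * 21 = 42 degrees
v' = R*v*~R rotates v by theta.
cos(42deg) = 0.7431, sin(42deg) = 0.6691
v'_1 = -4*cos(42deg) - (-1)*sin(42deg)
= -4*0.7431 - (-1)*0.6691
= -2.30
v'_2 = -4*sin(42deg) + (-1)*cos(42deg)
= -4*0.6691 + (-1)*0.7431
= -3.42
v' = -2.30*e1 - 3.42*e2


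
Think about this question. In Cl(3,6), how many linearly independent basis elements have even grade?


Even subalgebra dimension = 2^(n-1)
n = 3 + 6 = 9
2^(9 - 1) = 2^8 = 256
Verification: sum of C(9,k) for even k = 1 + 36 + 126 + 84 + 9 = 256
Result = 256


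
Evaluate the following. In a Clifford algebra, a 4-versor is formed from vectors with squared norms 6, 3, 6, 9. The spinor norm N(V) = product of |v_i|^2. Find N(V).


Spinor norm N(V) = |v1|^2 * |v2|^2 * ... * |v4|^2
= 6 * 3 * 6 * 9
Running product: 6, 18, 108, 972
N(V) = 972


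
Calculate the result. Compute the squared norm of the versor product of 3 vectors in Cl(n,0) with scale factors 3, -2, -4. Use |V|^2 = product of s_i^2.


Each vector v_i has |v_i|^2 = s_i^2
Squared scales: 3^2 = 9, (-2)^2 = 4, (-4)^2 = 16
|V|^2 = 9 * 4 * 16
= 576


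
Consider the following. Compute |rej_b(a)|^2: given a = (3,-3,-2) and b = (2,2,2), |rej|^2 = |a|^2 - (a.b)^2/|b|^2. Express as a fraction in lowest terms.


|a|^2 = 3^2 + (-3)^2 + (-2)^2 = 22
|b|^2 = 2^2 + 2^2 + 2^2 = 12
a . b = 3*2 + (-3)*2 + (-2)*2 = -4
(a.b)^2 = (-4)^2 = 16
|rej|^2 = 22 - 16/12
= (264 - 16)/12
= 248/12
In lowest terms: 62/3


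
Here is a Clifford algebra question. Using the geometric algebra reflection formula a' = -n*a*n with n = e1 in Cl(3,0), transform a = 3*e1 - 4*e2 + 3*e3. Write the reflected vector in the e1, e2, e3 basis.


Reflection formula: a' = -n*a*n, with n = e1 (unit vector, n^2 = 1).
For reflection through hyperplane perp to e1:
The component along e1 flips sign, others stay.
a = (3, -4, 3)
a' = (-3, -4, 3)
a' = -3*e1 - 4*e2 + 3*e3


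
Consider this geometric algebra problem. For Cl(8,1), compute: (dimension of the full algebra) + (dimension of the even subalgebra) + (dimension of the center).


n = 8 + 1 = 9
Total dim = 2^9 = 512
Even subalgebra dim = 2^8 = 256
n is odd, so center dim = 2
Sum = 512 + 256 + 2 = 770


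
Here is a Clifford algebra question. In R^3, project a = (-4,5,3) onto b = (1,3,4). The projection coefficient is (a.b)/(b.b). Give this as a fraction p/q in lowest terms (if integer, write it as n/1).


Projection coefficient = (a . b) / (b . b)
a . b = (-4)*1 + 5*3 + 3*4
= -4 + 15 + 12 = 23
b . b = 1^2 + 3^2 + 4^2
= 1 + 9 + 16 = 26
Coefficient = 23/26
In lowest terms: 23/26


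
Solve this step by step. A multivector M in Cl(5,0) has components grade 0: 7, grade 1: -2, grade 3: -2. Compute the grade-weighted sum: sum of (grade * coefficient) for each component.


Grade-weighted sum = sum of grade_k * coefficient_k
0*7 = 0
1*(-2) = -2
3*(-2) = -6
Total = 0 + (-2) + (-6) = -8


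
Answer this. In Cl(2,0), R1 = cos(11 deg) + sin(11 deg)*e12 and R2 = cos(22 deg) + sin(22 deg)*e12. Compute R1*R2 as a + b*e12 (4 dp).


Same-plane rotors commute and their half-angles add:
R1*R2 = cos(a1 + a2) + sin(a1 + a2)*e12.
a1 + a2 = 11 + 22 = 33 deg
cos(33 deg) = 0.8387
sin(33 deg) = 0.5446
R1*R2 = 0.8387 + 0.5446*e12


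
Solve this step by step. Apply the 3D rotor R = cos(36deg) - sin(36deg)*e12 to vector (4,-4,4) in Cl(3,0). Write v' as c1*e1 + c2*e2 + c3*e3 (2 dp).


Rotor R = cos(36deg) - sin(36deg)*e12
Rotation angle theta = 2 * 36 = 72 degrees in the e12 plane (e1 -> e2).
The component perpendicular to the plane (e3) is invariant: v'_3 = v3 = 4.00
cos(72deg) = 0.3090, sin(72deg) = 0.9511
v'_1 = v1*cos(theta) - v2*sin(theta) = 4*0.3090 - (-4)*0.9511 = 5.04
v'_2 = v1*sin(theta) + v2*cos(theta) = 4*0.9511 + (-4)*0.3090 = 2.57
v' = 5.04*e1 + 2.57*e2 + 4.00*e3


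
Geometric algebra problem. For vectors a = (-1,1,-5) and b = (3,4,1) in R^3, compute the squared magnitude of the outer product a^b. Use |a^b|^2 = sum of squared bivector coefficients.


a wedge b = (a1*b2 - a2*b1)*e12 + (a1*b3 - a3*b1)*e13 + (a2*b3 - a3*b2)*e23
e12 coeff: (-1)*4 - 1*3 = -4 - 3 = -7
e13 coeff: (-1)*1 - (-5)*3 = -1 - (-15) = 14
e23 coeff: 1*1 - (-5)*4 = 1 - (-20) = 21
|a wedge b|^2 = (-7)^2 + 14^2 + 21^2
= 49 + 196 + 441
= 686


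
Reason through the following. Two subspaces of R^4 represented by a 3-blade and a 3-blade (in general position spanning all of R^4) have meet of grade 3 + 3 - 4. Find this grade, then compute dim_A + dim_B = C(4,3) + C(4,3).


Meet grade = grade(A) + grade(B) - n
= 3 + 3 - 4 = 2
C(4,3) = 4
C(4,3) = 4
dim_A + dim_B = 4 + 4 = 8


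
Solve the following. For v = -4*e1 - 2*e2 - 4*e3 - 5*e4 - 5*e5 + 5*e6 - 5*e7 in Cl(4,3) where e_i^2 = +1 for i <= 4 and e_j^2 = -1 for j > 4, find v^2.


v^2 = sum of c_i^2 * e_i^2
Positive signature terms (e_i^2 = +1): (-4)^2 + (-2)^2 + (-4)^2 + (-5)^2 = 61
Negative signature terms (e_j^2 = -1): (-5)^2 + 5^2 + (-5)^2 = 75
v^2 = 61 - 75 = -14


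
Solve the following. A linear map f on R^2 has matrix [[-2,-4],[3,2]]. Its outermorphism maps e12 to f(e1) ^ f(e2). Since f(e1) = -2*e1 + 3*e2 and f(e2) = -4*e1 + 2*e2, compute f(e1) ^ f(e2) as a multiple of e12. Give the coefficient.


The outermorphism of a linear map f sends e1^e2 to f(e1)^f(e2).
f(e1) = -2*e1 + 3*e2
f(e2) = -4*e1 + 2*e2
f(e1) ^ f(e2) = (-2*e1 + 3*e2) ^ (-4*e1 + 2*e2)
= (-2)*2*e12 + 3*(-4)*e21
= (-4 - (-12))*e12
= 8*e12
Coefficient = 8


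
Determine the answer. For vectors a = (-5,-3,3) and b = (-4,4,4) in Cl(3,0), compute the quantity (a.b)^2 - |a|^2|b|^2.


a . b = (-5)*(-4) + (-3)*4 + 3*4
= 20 + (-12) + 12 = 20
|a|^2 = (-5)^2 + (-3)^2 + 3^2 = 43
|b|^2 = (-4)^2 + 4^2 + 4^2 = 48
(a.b)^2 = 20^2 = 400
|a|^2 * |b|^2 = 43 * 48 = 2064
Result = 400 - 2064 = -1664


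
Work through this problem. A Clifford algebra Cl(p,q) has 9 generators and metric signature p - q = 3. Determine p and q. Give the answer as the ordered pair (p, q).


We need p + q = 9 and p - q = 3.
Adding: 2p = 9 + 3 = 12, so p = 6.
Then q = 9 - 6 = 3.
(p, q) = (6, 3)


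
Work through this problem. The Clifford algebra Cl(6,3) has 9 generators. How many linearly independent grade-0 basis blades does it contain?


Number of grade-k basis blades in Cl(p,q) with n = p + q is C(n, k).
n = 6 + 3 = 9
C(9, 0) = 9! / (0! * 9!)
= 362880 / (1 * 362880)
= 1


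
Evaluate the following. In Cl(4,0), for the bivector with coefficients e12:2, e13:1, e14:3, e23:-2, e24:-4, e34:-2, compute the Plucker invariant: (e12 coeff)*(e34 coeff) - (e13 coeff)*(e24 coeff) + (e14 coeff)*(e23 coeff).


Plucker relation: af - be + cd
a*f = 2*(-2) = -4
b*e = 1*(-4) = -4
c*d = 3*(-2) = -6
af - be + cd = -4 - (-4) + (-6)
= -6


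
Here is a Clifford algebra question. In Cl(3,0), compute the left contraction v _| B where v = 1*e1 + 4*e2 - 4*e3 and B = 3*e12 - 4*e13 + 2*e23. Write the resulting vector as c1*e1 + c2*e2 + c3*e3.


Left contraction v _| B = <vB>_1 (grade-1 part of the geometric product vB).
Using e1_|e12 = e2, e2_|e12 = -e1, e1_|e13 = e3, e3_|e13 = -e1, e2_|e23 = e3, e3_|e23 = -e2:
e1 coeff: -v2*b12 - v3*b13 = -(4)*(3) - (-4)*(-4) = -28
e2 coeff: v1*b12 - v3*b23 = (1)*(3) - (-4)*(2) = 11
e3 coeff: v1*b13 + v2*b23 = (1)*(-4) + (4)*(2) = 4
v _| B = -28*e1 + 11*e2 + 4*e3


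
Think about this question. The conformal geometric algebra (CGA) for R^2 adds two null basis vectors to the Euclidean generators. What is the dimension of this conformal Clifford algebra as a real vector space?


The conformal model of R^2 uses Cl(3,1): the 2 Euclidean generators plus two extra orthogonal generators e+ (e+^2 = +1) and e- (e-^2 = -1), from which the null vectors e0, einf are built.
Number of generators m = 2 + 2 = 4.
dim Cl(p,q) = 2^m = 2^4 = 16


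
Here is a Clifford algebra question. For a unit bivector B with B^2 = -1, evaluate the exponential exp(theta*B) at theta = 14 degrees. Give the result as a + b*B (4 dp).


For a unit bivector B with B^2 = -1, the exponential series gives
e^(theta*B) = cos(theta) + sin(theta)*B (the GA analogue of Euler's formula).
theta = 14 degrees = 0.244346 rad
cos(14 deg) = 0.9703
sin(14 deg) = 0.2419
exp(theta*B) = 0.9703 + 0.2419*B


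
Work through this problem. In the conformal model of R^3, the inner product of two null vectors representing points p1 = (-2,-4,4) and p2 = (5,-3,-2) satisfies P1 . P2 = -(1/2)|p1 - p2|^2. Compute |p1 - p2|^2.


p1 - p2 = (-7, -1, 6)
|p1 - p2|^2 = (-7)^2 + (-1)^2 + 6^2
= 49 + 1 + 36
= 86


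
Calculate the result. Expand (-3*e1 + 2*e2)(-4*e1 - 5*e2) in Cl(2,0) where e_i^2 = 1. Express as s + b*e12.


Expand: (-3*e1 + 2*e2)(-4*e1 - 5*e2)
= (-3)*(-4)*e1e1 + (-3)*(-5)*e1e2 + 2*(-4)*e2e1 + 2*(-5)*e2e2
Using e1^2 = e2^2 = 1, e2e1 = -e1e2:
Scalar part s = (-3)*(-4) + 2*(-5) = 12 + (-10) = 2
Bivector part b = (-3)*(-5) - 2*(-4) = 15 - (-8) = 23
uv = 2 + 23*e12


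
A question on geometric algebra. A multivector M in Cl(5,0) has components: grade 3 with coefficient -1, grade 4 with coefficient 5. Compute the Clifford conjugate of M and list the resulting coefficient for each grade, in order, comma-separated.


Clifford conjugate sign for grade k: (-1)^(k(k+1)/2)
Grade 3: (-1)^(3*4/2) = (-1)^6 = 1, coeff -1 -> -1
Grade 4: (-1)^(4*5/2) = (-1)^10 = 1, coeff 5 -> 5
Conjugated coefficients: -1, 5


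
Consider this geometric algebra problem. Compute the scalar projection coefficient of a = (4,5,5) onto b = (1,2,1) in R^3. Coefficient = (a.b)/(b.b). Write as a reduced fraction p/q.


Projection coefficient = (a . b) / (b . b)
a . b = 4*1 + 5*2 + 5*1
= 4 + 10 + 5 = 19
b . b = 1^2 + 2^2 + 1^2
= 1 + 4 + 1 = 6
Coefficient = 19/6
In lowest terms: 19/6


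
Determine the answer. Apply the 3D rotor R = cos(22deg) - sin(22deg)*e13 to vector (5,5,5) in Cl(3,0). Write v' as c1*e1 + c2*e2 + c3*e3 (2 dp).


Rotor R = cos(22deg) - sin(22deg)*e13
Rotation angle theta = 2 * 22 = 44 degrees in the e13 plane (e1 -> e3).
The component perpendicular to the plane (e2) is invariant: v'_2 = v2 = 5.00
cos(44deg) = 0.7193, sin(44deg) = 0.6947
v'_1 = v1*cos(theta) - v3*sin(theta) = 5*0.7193 - 5*0.6947 = 0.12
v'_3 = v1*sin(theta) + v3*cos(theta) = 5*0.6947 + 5*0.7193 = 7.07
v' = 0.12*e1 + 5.00*e2 + 7.07*e3


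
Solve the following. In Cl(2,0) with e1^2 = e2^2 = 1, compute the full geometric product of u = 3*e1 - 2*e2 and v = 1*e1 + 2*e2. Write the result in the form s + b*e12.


Expand: (3*e1 - 2*e2)(1*e1 + 2*e2)
= 3*1*e1e1 + 3*2*e1e2 + (-2)*1*e2e1 + (-2)*2*e2e2
Using e1^2 = e2^2 = 1, e2e1 = -e1e2:
Scalar part s = 3*1 + (-2)*2 = 3 + (-4) = -1
Bivector part b = 3*2 - (-2)*1 = 6 - (-2) = 8
uv = -1 + 8*e12


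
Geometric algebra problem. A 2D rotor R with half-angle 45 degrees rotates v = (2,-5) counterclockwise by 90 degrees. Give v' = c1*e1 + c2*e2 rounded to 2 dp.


Rotor R = cos(45deg) - sin(45deg)*e12
Rotation angle theta = 2 * 45 = 90 degrees
v' = R*v*~R rotates v by theta.
cos(90deg) = 0.0000, sin(90deg) = 1.0000
v'_1 = 2*cos(90deg) - (-5)*sin(90deg)
= 2*0.0000 - (-5)*1.0000
= 5.00
v'_2 = 2*sin(90deg) + (-5)*cos(90deg)
= 2*1.0000 + (-5)*0.0000
= 2.00
v' = 5.00*e1 + 2.00*e2


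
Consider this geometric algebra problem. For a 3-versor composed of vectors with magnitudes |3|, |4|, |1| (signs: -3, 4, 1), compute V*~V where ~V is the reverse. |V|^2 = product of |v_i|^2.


Each vector v_i has |v_i|^2 = s_i^2
Squared scales: (-3)^2 = 9, 4^2 = 16, 1^2 = 1
|V|^2 = 9 * 16 * 1
= 144


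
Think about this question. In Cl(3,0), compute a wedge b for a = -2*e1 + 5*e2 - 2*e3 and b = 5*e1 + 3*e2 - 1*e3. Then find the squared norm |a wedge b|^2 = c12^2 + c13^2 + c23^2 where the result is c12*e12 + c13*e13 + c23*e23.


a wedge b = (a1*b2 - a2*b1)*e12 + (a1*b3 - a3*b1)*e13 + (a2*b3 - a3*b2)*e23
e12 coeff: (-2)*3 - 5*5 = -6 - 25 = -31
e13 coeff: (-2)*(-1) - (-2)*5 = 2 - (-10) = 12
e23 coeff: 5*(-1) - (-2)*3 = -5 - (-6) = 1
|a wedge b|^2 = (-31)^2 + 12^2 + 1^2
= 961 + 144 + 1
= 1106


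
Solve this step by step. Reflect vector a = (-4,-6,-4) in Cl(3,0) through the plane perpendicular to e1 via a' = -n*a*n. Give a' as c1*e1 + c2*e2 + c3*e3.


Reflection formula: a' = -n*a*n, with n = e1 (unit vector, n^2 = 1).
For reflection through hyperplane perp to e1:
The component along e1 flips sign, others stay.
a = (-4, -6, -4)
a' = (4, -6, -4)
a' = 4*e1 - 6*e2 - 4*e3


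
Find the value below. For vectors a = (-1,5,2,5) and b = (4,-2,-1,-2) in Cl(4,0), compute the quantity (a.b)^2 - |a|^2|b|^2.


a . b = (-1)*4 + 5*(-2) + 2*(-1) + 5*(-2)
= -4 + (-10) + (-2) + (-10) = -26
|a|^2 = (-1)^2 + 5^2 + 2^2 + 5^2 = 55
|b|^2 = 4^2 + (-2)^2 + (-1)^2 + (-2)^2 = 25
(a.b)^2 = (-26)^2 = 676
|a|^2 * |b|^2 = 55 * 25 = 1375
Result = 676 - 1375 = -699


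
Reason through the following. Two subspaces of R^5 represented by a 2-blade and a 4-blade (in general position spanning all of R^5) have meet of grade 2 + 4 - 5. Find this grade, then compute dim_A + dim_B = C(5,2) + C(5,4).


Meet grade = grade(A) + grade(B) - n
= 2 + 4 - 5 = 1
C(5,2) = 10
C(5,4) = 5
dim_A + dim_B = 10 + 5 = 15


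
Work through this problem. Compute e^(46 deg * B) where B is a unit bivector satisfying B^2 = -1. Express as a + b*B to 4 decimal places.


For a unit bivector B with B^2 = -1, the exponential series gives
e^(theta*B) = cos(theta) + sin(theta)*B (the GA analogue of Euler's formula).
theta = 46 degrees = 0.802851 rad
cos(46 deg) = 0.6947
sin(46 deg) = 0.7193
exp(theta*B) = 0.6947 + 0.7193*B


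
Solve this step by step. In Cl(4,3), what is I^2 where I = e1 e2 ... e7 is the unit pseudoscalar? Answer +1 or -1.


The pseudoscalar I = e1...e_n (product of all n generators) of Cl(p,q) satisfies I^2 = (-1)^(q + n(n-1)/2).
p = 4, q = 3, n = p + q = 7
n(n-1)/2 = 7 * 6 / 2 = 21
Exponent = q + n(n-1)/2 = 3 + 21 = 24
I^2 = (-1)^24 = +1


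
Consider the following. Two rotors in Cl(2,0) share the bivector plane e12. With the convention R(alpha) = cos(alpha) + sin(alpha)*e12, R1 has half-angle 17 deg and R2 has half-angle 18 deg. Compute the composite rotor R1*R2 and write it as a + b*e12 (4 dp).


Same-plane rotors commute and their half-angles add:
R1*R2 = cos(a1 + a2) + sin(a1 + a2)*e12.
a1 + a2 = 17 + 18 = 35 deg
cos(35 deg) = 0.8192
sin(35 deg) = 0.5736
R1*R2 = 0.8192 + 0.5736*e12


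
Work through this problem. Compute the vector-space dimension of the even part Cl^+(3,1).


Even subalgebra dimension = 2^(n-1)
n = 3 + 1 = 4
2^(4 - 1) = 2^3 = 8
Verification: sum of C(4,k) for even k = 1 + 6 + 1 = 8
Result = 8


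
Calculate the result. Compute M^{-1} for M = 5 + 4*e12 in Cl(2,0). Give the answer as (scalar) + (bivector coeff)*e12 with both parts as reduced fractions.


M = 5 + 4*e12, where e12^2 = -1.
Since M commutes with its reverse ~M = a - b*e12, M * ~M = a^2 - b^2*e12^2 = a^2 + b^2.
So M^{-1} = ~M / (a^2 + b^2) = (a - b*e12)/(a^2 + b^2).
a^2 + b^2 = 25 + 16 = 41
Scalar part = 5/41 = 5/41
Bivector coeff = -4/41 = -4/41
M^{-1} = 5/41 - 4/41*e12


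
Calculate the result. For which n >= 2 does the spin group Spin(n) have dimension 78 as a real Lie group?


dim Spin(n) = dim so(n) = n(n-1)/2.
Solve n(n-1)/2 = 78, i.e. n^2 - n - 156 = 0.
Discriminant = 1 + 8*78 = 625
n = (1 + sqrt(625))/2 = (1 + 25)/2 = 13


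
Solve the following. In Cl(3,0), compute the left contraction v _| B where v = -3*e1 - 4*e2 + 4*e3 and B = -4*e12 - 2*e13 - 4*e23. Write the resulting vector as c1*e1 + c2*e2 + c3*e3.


Left contraction v _| B = <vB>_1 (grade-1 part of the geometric product vB).
Using e1_|e12 = e2, e2_|e12 = -e1, e1_|e13 = e3, e3_|e13 = -e1, e2_|e23 = e3, e3_|e23 = -e2:
e1 coeff: -v2*b12 - v3*b13 = -(-4)*(-4) - (4)*(-2) = -8
e2 coeff: v1*b12 - v3*b23 = (-3)*(-4) - (4)*(-4) = 28
e3 coeff: v1*b13 + v2*b23 = (-3)*(-2) + (-4)*(-4) = 22
v _| B = -8*e1 + 28*e2 + 22*e3


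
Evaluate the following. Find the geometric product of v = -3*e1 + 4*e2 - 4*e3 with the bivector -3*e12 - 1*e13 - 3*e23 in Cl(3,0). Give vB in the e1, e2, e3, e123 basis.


vB has grade-1 (vector) and grade-3 (trivector) parts: vB = (v _| B) + (v ^ B).
Vector part <vB>_1:
  e1: -v2*b12 - v3*b13 = -(4)*(-3) - (-4)*(-1) = 8
  e2: v1*b12 - v3*b23 = (-3)*(-3) - (-4)*(-3) = -3
  e3: v1*b13 + v2*b23 = (-3)*(-1) + (4)*(-3) = -9
Trivector part <vB>_3:
  e123: v1*b23 - v2*b13 + v3*b12 = (-3)*(-3) - (4)*(-1) + (-4)*(-3) = 25
vB = 8*e1 - 3*e2 - 9*e3 + 25*e123


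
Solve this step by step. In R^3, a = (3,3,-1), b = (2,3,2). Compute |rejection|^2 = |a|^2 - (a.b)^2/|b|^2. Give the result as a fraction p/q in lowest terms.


|a|^2 = 3^2 + 3^2 + (-1)^2 = 19
|b|^2 = 2^2 + 3^2 + 2^2 = 17
a . b = 3*2 + 3*3 + (-1)*2 = 13
(a.b)^2 = 13^2 = 169
|rej|^2 = 19 - 169/17
= (323 - 169)/17
= 154/17
In lowest terms: 154/17


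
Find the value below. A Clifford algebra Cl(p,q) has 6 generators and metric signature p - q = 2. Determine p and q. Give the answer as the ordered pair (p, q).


We need p + q = 6 and p - q = 2.
Adding: 2p = 6 + 2 = 8, so p = 4.
Then q = 6 - 4 = 2.
(p, q) = (4, 2)


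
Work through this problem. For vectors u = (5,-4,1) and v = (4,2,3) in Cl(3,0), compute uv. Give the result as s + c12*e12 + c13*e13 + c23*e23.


In Cl(3,0): e_i^2 = 1, e_ie_j = -e_je_i for i != j.
Scalar part = u . v = 5*4 + (-4)*2 + 1*3
= 20 + (-8) + 3 = 15
e12 coeff = 5*2 - (-4)*4 = 10 - (-16) = 26
e13 coeff = 5*3 - 1*4 = 15 - 4 = 11
e23 coeff = (-4)*3 - 1*2 = -12 - 2 = -14
uv = 15 + 26*e12 + 11*e13 - 14*e23


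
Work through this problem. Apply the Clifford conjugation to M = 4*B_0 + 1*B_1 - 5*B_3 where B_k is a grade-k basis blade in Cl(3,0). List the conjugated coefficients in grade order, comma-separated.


Clifford conjugate sign for grade k: (-1)^(k(k+1)/2)
Grade 0: (-1)^(0*1/2) = (-1)^0 = 1, coeff 4 -> 4
Grade 1: (-1)^(1*2/2) = (-1)^1 = -1, coeff 1 -> -1
Grade 3: (-1)^(3*4/2) = (-1)^6 = 1, coeff -5 -> -5
Conjugated coefficients: 4, -1, -5


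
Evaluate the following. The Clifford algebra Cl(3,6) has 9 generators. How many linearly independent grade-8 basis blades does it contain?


Number of grade-k basis blades in Cl(p,q) with n = p + q is C(n, k).
n = 3 + 6 = 9
C(9, 8) = 9! / (8! * 1!)
= 362880 / (40320 * 1)
= 9


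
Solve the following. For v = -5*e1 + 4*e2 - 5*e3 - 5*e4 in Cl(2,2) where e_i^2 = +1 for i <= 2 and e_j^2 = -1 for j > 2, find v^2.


v^2 = sum of c_i^2 * e_i^2
Positive signature terms (e_i^2 = +1): (-5)^2 + 4^2 = 41
Negative signature terms (e_j^2 = -1): (-5)^2 + (-5)^2 = 50
v^2 = 41 - 50 = -9


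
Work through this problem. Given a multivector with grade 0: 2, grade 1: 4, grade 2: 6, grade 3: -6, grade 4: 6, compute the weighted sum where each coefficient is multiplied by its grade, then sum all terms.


Grade-weighted sum = sum of grade_k * coefficient_k
0*2 = 0
1*4 = 4
2*6 = 12
3*(-6) = -18
4*6 = 24
Total = 0 + 4 + 12 + (-18) + 24 = 22


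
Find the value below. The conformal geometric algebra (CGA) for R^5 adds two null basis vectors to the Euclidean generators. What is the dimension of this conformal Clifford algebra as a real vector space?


The conformal model of R^5 uses Cl(6,1): the 5 Euclidean generators plus two extra orthogonal generators e+ (e+^2 = +1) and e- (e-^2 = -1), from which the null vectors e0, einf are built.
Number of generators m = 5 + 2 = 7.
dim Cl(p,q) = 2^m = 2^7 = 128


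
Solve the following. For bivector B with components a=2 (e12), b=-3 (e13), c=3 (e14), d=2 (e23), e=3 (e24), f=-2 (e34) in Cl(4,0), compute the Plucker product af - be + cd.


Plucker relation: af - be + cd
a*f = 2*(-2) = -4
b*e = (-3)*3 = -9
c*d = 3*2 = 6
af - be + cd = -4 - (-9) + 6
= 11


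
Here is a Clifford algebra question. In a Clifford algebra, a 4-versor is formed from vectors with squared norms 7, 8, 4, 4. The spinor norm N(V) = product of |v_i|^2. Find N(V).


Spinor norm N(V) = |v1|^2 * |v2|^2 * ... * |v4|^2
= 7 * 8 * 4 * 4
Running product: 7, 56, 224, 896
N(V) = 896


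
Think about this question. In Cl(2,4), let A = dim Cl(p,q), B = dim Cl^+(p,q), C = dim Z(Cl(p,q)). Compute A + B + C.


n = 2 + 4 = 6
Total dim = 2^6 = 64
Even subalgebra dim = 2^5 = 32
n is even, so center dim = 1
Sum = 64 + 32 + 1 = 97


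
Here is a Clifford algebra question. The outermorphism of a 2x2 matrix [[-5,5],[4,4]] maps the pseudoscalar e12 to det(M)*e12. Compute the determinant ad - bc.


The outermorphism of a linear map f sends e1^e2 to f(e1)^f(e2).
f(e1) = -5*e1 + 4*e2
f(e2) = 5*e1 + 4*e2
f(e1) ^ f(e2) = (-5*e1 + 4*e2) ^ (5*e1 + 4*e2)
= (-5)*4*e12 + 4*5*e21
= (-20 - 20)*e12
= -40*e12
Coefficient = -40


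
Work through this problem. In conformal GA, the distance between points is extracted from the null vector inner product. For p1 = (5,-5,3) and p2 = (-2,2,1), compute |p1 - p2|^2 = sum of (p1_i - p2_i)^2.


p1 - p2 = (7, -7, 2)
|p1 - p2|^2 = 7^2 + (-7)^2 + 2^2
= 49 + 49 + 4
= 102


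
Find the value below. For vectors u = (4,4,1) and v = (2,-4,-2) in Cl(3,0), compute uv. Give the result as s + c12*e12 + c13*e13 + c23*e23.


In Cl(3,0): e_i^2 = 1, e_ie_j = -e_je_i for i != j.
Scalar part = u . v = 4*2 + 4*(-4) + 1*(-2)
= 8 + (-16) + (-2) = -10
e12 coeff = 4*(-4) - 4*2 = -16 - 8 = -24
e13 coeff = 4*(-2) - 1*2 = -8 - 2 = -10
e23 coeff = 4*(-2) - 1*(-4) = -8 - (-4) = -4
uv = -10 - 24*e12 - 10*e13 - 4*e23


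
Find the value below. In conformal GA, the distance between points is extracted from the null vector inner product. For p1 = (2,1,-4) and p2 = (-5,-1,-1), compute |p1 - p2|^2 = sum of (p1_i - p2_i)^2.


p1 - p2 = (7, 2, -3)
|p1 - p2|^2 = 7^2 + 2^2 + (-3)^2
= 49 + 4 + 9
= 62


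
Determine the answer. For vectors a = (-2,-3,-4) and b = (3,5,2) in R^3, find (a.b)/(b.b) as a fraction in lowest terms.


Projection coefficient = (a . b) / (b . b)
a . b = (-2)*3 + (-3)*5 + (-4)*2
= -6 + (-15) + (-8) = -29
b . b = 3^2 + 5^2 + 2^2
= 9 + 25 + 4 = 38
Coefficient = -29/38
In lowest terms: -29/38


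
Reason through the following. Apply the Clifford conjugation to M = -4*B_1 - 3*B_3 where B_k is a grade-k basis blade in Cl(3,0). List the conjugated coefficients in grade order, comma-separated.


Clifford conjugate sign for grade k: (-1)^(k(k+1)/2)
Grade 1: (-1)^(1*2/2) = (-1)^1 = -1, coeff -4 -> 4
Grade 3: (-1)^(3*4/2) = (-1)^6 = 1, coeff -3 -> -3
Conjugated coefficients: 4, -3


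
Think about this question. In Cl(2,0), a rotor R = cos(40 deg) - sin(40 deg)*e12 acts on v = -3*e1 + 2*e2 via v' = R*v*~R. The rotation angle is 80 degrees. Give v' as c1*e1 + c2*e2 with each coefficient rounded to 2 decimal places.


Rotor R = cos(40deg) - sin(40deg)*e12
Rotation angle theta = 2 * 40 = 80 degrees
v' = R*v*~R rotates v by theta.
cos(80deg) = 0.1736, sin(80deg) = 0.9848
v'_1 = -3*cos(80deg) - 2*sin(80deg)
= -3*0.1736 - 2*0.9848
= -2.49
v'_2 = -3*sin(80deg) + 2*cos(80deg)
= -3*0.9848 + 2*0.1736
= -2.61
v' = -2.49*e1 - 2.61*e2


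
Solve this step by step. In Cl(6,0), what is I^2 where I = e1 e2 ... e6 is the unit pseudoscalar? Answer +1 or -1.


The pseudoscalar I = e1...e_n (product of all n generators) of Cl(p,q) satisfies I^2 = (-1)^(q + n(n-1)/2).
p = 6, q = 0, n = p + q = 6
n(n-1)/2 = 6 * 5 / 2 = 15
Exponent = q + n(n-1)/2 = 0 + 15 = 15
I^2 = (-1)^15 = -1


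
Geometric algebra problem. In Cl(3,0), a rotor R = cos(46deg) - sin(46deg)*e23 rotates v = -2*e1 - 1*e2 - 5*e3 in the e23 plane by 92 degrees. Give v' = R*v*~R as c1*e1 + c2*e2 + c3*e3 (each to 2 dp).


Rotor R = cos(46deg) - sin(46deg)*e23
Rotation angle theta = 2 * 46 = 92 degrees in the e23 plane (e2 -> e3).
The component perpendicular to the plane (e1) is invariant: v'_1 = v1 = -2.00
cos(92deg) = -0.0349, sin(92deg) = 0.9994
v'_2 = v2*cos(theta) - v3*sin(theta) = -1*(-0.0349) - (-5)*0.9994 = 5.03
v'_3 = v2*sin(theta) + v3*cos(theta) = -1*0.9994 + (-5)*(-0.0349) = -0.82
v' = -2.00*e1 + 5.03*e2 - 0.82*e3


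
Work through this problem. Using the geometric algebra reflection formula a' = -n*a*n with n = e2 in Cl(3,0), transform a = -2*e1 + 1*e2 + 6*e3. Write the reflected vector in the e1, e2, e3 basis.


Reflection formula: a' = -n*a*n, with n = e2 (unit vector, n^2 = 1).
For reflection through hyperplane perp to e2:
The component along e2 flips sign, others stay.
a = (-2, 1, 6)
a' = (-2, -1, 6)
a' = -2*e1 - 1*e2 + 6*e3


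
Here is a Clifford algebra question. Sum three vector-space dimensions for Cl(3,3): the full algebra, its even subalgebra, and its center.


n = 3 + 3 = 6
Total dim = 2^6 = 64
Even subalgebra dim = 2^5 = 32
n is even, so center dim = 1
Sum = 64 + 32 + 1 = 97


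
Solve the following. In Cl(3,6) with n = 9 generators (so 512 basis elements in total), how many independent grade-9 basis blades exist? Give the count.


Number of grade-k basis blades in Cl(p,q) with n = p + q is C(n, k).
n = 3 + 6 = 9
C(9, 9) = 9! / (9! * 0!)
= 362880 / (362880 * 1)
= 1


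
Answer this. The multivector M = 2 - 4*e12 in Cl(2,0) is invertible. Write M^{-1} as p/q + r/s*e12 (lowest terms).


M = 2 - 4*e12, where e12^2 = -1.
Since M commutes with its reverse ~M = a - b*e12, M * ~M = a^2 - b^2*e12^2 = a^2 + b^2.
So M^{-1} = ~M / (a^2 + b^2) = (a - b*e12)/(a^2 + b^2).
a^2 + b^2 = 4 + 16 = 20
Scalar part = 2/20 = 1/10
Bivector coeff = 4/20 = 1/5
M^{-1} = 1/10 + 1/5*e12


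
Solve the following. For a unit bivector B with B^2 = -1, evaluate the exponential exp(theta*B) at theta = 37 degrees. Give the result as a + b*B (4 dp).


For a unit bivector B with B^2 = -1, the exponential series gives
e^(theta*B) = cos(theta) + sin(theta)*B (the GA analogue of Euler's formula).
theta = 37 degrees = 0.645772 rad
cos(37 deg) = 0.7986
sin(37 deg) = 0.6018
exp(theta*B) = 0.7986 + 0.6018*B


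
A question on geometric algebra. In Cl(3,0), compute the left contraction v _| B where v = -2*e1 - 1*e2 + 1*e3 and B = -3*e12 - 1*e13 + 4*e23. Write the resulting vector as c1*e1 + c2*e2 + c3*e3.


Left contraction v _| B = <vB>_1 (grade-1 part of the geometric product vB).
Using e1_|e12 = e2, e2_|e12 = -e1, e1_|e13 = e3, e3_|e13 = -e1, e2_|e23 = e3, e3_|e23 = -e2:
e1 coeff: -v2*b12 - v3*b13 = -(-1)*(-3) - (1)*(-1) = -2
e2 coeff: v1*b12 - v3*b23 = (-2)*(-3) - (1)*(4) = 2
e3 coeff: v1*b13 + v2*b23 = (-2)*(-1) + (-1)*(4) = -2
v _| B = -2*e1 + 2*e2 - 2*e3


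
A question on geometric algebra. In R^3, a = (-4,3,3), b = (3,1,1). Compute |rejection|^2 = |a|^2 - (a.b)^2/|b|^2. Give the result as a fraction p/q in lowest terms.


|a|^2 = (-4)^2 + 3^2 + 3^2 = 34
|b|^2 = 3^2 + 1^2 + 1^2 = 11
a . b = (-4)*3 + 3*1 + 3*1 = -6
(a.b)^2 = (-6)^2 = 36
|rej|^2 = 34 - 36/11
= (374 - 36)/11
= 338/11
In lowest terms: 338/11


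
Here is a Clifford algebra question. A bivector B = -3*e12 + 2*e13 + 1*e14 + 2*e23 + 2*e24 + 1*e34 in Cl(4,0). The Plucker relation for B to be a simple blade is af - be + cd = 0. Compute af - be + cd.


Plucker relation: af - be + cd
a*f = (-3)*1 = -3
b*e = 2*2 = 4
c*d = 1*2 = 2
af - be + cd = -3 - 4 + 2
= -5


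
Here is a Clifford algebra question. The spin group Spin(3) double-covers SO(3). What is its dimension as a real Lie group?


Spin(n) double-covers SO(n); both have Lie algebra so(n) of dimension n(n-1)/2.
n = 3
n(n-1) = 3 * 2 = 6
dim Spin(3) = 6/2 = 3


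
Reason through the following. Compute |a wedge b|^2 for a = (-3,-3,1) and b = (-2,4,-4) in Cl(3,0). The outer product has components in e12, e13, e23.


a wedge b = (a1*b2 - a2*b1)*e12 + (a1*b3 - a3*b1)*e13 + (a2*b3 - a3*b2)*e23
e12 coeff: (-3)*4 - (-3)*(-2) = -12 - 6 = -18
e13 coeff: (-3)*(-4) - 1*(-2) = 12 - (-2) = 14
e23 coeff: (-3)*(-4) - 1*4 = 12 - 4 = 8
|a wedge b|^2 = (-18)^2 + 14^2 + 8^2
= 324 + 196 + 64
= 584


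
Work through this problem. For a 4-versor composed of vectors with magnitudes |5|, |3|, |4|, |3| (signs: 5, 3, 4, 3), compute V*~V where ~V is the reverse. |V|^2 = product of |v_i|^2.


Each vector v_i has |v_i|^2 = s_i^2
Squared scales: 5^2 = 25, 3^2 = 9, 4^2 = 16, 3^2 = 9
|V|^2 = 25 * 9 * 16 * 9
= 32400


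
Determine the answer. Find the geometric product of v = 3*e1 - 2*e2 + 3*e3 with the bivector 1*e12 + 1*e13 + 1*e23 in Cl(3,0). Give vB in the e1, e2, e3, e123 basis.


vB has grade-1 (vector) and grade-3 (trivector) parts: vB = (v _| B) + (v ^ B).
Vector part <vB>_1:
  e1: -v2*b12 - v3*b13 = -(-2)*(1) - (3)*(1) = -1
  e2: v1*b12 - v3*b23 = (3)*(1) - (3)*(1) = 0
  e3: v1*b13 + v2*b23 = (3)*(1) + (-2)*(1) = 1
Trivector part <vB>_3:
  e123: v1*b23 - v2*b13 + v3*b12 = (3)*(1) - (-2)*(1) + (3)*(1) = 8
vB = -1*e1 + 0*e2 + 1*e3 + 8*e123


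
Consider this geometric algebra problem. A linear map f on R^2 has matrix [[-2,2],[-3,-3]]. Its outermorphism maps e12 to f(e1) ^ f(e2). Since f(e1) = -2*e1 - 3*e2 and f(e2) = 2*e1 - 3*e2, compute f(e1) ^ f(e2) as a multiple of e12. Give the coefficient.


The outermorphism of a linear map f sends e1^e2 to f(e1)^f(e2).
f(e1) = -2*e1 - 3*e2
f(e2) = 2*e1 - 3*e2
f(e1) ^ f(e2) = (-2*e1 - 3*e2) ^ (2*e1 - 3*e2)
= (-2)*(-3)*e12 + (-3)*2*e21
= (6 - (-6))*e12
= 12*e12
Coefficient = 12


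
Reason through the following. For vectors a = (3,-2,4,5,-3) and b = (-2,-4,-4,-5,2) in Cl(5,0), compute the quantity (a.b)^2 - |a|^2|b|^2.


a . b = 3*(-2) + (-2)*(-4) + 4*(-4) + 5*(-5) + (-3)*2
= -6 + 8 + (-16) + (-25) + (-6) = -45
|a|^2 = 3^2 + (-2)^2 + 4^2 + 5^2 + (-3)^2 = 63
|b|^2 = (-2)^2 + (-4)^2 + (-4)^2 + (-5)^2 + 2^2 = 65
(a.b)^2 = (-45)^2 = 2025
|a|^2 * |b|^2 = 63 * 65 = 4095
Result = 2025 - 4095 = -2070


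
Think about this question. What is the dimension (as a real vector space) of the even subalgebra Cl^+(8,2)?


Even subalgebra dimension = 2^(n-1)
n = 8 + 2 = 10
2^(10 - 1) = 2^9 = 512
Verification: sum of C(10,k) for even k = 1 + 45 + 210 + 210 + 45 + 1 = 512
Result = 512


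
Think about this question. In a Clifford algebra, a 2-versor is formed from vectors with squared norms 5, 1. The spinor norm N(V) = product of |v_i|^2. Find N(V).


Spinor norm N(V) = |v1|^2 * |v2|^2 * ... * |v2|^2
= 5 * 1
Running product: 5, 5
N(V) = 5


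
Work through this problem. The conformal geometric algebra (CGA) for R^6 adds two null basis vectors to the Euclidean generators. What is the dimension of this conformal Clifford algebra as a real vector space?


The conformal model of R^6 uses Cl(7,1): the 6 Euclidean generators plus two extra orthogonal generators e+ (e+^2 = +1) and e- (e-^2 = -1), from which the null vectors e0, einf are built.
Number of generators m = 6 + 2 = 8.
dim Cl(p,q) = 2^m = 2^8 = 256


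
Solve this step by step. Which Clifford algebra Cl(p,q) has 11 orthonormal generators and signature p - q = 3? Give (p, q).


We need p + q = 11 and p - q = 3.
Adding: 2p = 11 + 3 = 14, so p = 7.
Then q = 11 - 7 = 4.
(p, q) = (7, 4)


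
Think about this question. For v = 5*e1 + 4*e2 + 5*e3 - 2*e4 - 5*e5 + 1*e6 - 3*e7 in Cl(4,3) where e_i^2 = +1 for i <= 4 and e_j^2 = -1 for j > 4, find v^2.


v^2 = sum of c_i^2 * e_i^2
Positive signature terms (e_i^2 = +1): 5^2 + 4^2 + 5^2 + (-2)^2 = 70
Negative signature terms (e_j^2 = -1): (-5)^2 + 1^2 + (-3)^2 = 35
v^2 = 70 - 35 = 35


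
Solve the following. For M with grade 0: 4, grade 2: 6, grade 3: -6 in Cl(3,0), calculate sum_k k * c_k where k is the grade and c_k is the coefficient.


Grade-weighted sum = sum of grade_k * coefficient_k
0*4 = 0
2*6 = 12
3*(-6) = -18
Total = 0 + 12 + (-18) = -6


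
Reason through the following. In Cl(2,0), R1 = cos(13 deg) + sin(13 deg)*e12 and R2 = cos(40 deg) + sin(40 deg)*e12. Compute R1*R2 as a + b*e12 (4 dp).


Same-plane rotors commute and their half-angles add:
R1*R2 = cos(a1 + a2) + sin(a1 + a2)*e12.
a1 + a2 = 13 + 40 = 53 deg
cos(53 deg) = 0.6018
sin(53 deg) = 0.7986
R1*R2 = 0.6018 + 0.7986*e12


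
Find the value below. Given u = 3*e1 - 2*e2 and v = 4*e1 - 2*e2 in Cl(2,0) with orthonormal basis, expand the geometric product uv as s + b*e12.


Expand: (3*e1 - 2*e2)(4*e1 - 2*e2)
= 3*4*e1e1 + 3*(-2)*e1e2 + (-2)*4*e2e1 + (-2)*(-2)*e2e2
Using e1^2 = e2^2 = 1, e2e1 = -e1e2:
Scalar part s = 3*4 + (-2)*(-2) = 12 + 4 = 16
Bivector part b = 3*(-2) - (-2)*4 = -6 - (-8) = 2
uv = 16 + 2*e12


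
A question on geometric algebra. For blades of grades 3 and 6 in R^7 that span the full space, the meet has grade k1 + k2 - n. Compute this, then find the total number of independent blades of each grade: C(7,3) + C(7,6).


Meet grade = grade(A) + grade(B) - n
= 3 + 6 - 7 = 2
C(7,3) = 35
C(7,6) = 7
dim_A + dim_B = 35 + 7 = 42


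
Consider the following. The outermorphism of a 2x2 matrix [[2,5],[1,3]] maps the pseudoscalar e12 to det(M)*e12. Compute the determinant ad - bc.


The outermorphism of a linear map f sends e1^e2 to f(e1)^f(e2).
f(e1) = 2*e1 + 1*e2
f(e2) = 5*e1 + 3*e2
f(e1) ^ f(e2) = (2*e1 + 1*e2) ^ (5*e1 + 3*e2)
= 2*3*e12 + 1*5*e21
= (6 - 5)*e12
= 1*e12
Coefficient = 1


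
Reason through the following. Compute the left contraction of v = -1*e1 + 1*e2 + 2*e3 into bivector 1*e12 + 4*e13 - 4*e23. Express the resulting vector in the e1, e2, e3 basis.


Left contraction v _| B = <vB>_1 (grade-1 part of the geometric product vB).
Using e1_|e12 = e2, e2_|e12 = -e1, e1_|e13 = e3, e3_|e13 = -e1, e2_|e23 = e3, e3_|e23 = -e2:
e1 coeff: -v2*b12 - v3*b13 = -(1)*(1) - (2)*(4) = -9
e2 coeff: v1*b12 - v3*b23 = (-1)*(1) - (2)*(-4) = 7
e3 coeff: v1*b13 + v2*b23 = (-1)*(4) + (1)*(-4) = -8
v _| B = -9*e1 + 7*e2 - 8*e3


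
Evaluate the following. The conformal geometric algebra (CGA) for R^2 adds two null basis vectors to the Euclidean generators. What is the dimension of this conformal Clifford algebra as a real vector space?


The conformal model of R^2 uses Cl(3,1): the 2 Euclidean generators plus two extra orthogonal generators e+ (e+^2 = +1) and e- (e-^2 = -1), from which the null vectors e0, einf are built.
Number of generators m = 2 + 2 = 4.
dim Cl(p,q) = 2^m = 2^4 = 16


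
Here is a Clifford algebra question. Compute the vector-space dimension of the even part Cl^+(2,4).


Even subalgebra dimension = 2^(n-1)
n = 2 + 4 = 6
2^(6 - 1) = 2^5 = 32
Verification: sum of C(6,k) for even k = 1 + 15 + 15 + 1 = 32
Result = 32


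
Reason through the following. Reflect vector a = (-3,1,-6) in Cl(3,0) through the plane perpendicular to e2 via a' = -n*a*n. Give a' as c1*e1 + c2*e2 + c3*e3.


Reflection formula: a' = -n*a*n, with n = e2 (unit vector, n^2 = 1).
For reflection through hyperplane perp to e2:
The component along e2 flips sign, others stay.
a = (-3, 1, -6)
a' = (-3, -1, -6)
a' = -3*e1 - 1*e2 - 6*e3


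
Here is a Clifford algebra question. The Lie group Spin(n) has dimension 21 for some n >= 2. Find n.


dim Spin(n) = dim so(n) = n(n-1)/2.
Solve n(n-1)/2 = 21, i.e. n^2 - n - 42 = 0.
Discriminant = 1 + 8*21 = 169
n = (1 + sqrt(169))/2 = (1 + 13)/2 = 7


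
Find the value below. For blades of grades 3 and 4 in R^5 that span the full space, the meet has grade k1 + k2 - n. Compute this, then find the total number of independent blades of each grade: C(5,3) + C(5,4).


Meet grade = grade(A) + grade(B) - n
= 3 + 4 - 5 = 2
C(5,3) = 10
C(5,4) = 5
dim_A + dim_B = 10 + 5 = 15


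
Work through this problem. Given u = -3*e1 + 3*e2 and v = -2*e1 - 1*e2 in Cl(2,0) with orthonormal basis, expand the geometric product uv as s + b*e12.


Expand: (-3*e1 + 3*e2)(-2*e1 - 1*e2)
= (-3)*(-2)*e1e1 + (-3)*(-1)*e1e2 + 3*(-2)*e2e1 + 3*(-1)*e2e2
Using e1^2 = e2^2 = 1, e2e1 = -e1e2:
Scalar part s = (-3)*(-2) + 3*(-1) = 6 + (-3) = 3
Bivector part b = (-3)*(-1) - 3*(-2) = 3 - (-6) = 9
uv = 3 + 9*e12


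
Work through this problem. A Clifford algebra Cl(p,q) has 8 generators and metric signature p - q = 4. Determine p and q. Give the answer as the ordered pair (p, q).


We need p + q = 8 and p - q = 4.
Adding: 2p = 8 + 4 = 12, so p = 6.
Then q = 8 - 6 = 2.
(p, q) = (6, 2)


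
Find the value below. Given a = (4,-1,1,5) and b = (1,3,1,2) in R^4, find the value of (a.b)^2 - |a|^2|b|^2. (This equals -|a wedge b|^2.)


a . b = 4*1 + (-1)*3 + 1*1 + 5*2
= 4 + (-3) + 1 + 10 = 12
|a|^2 = 4^2 + (-1)^2 + 1^2 + 5^2 = 43
|b|^2 = 1^2 + 3^2 + 1^2 + 2^2 = 15
(a.b)^2 = 12^2 = 144
|a|^2 * |b|^2 = 43 * 15 = 645
Result = 144 - 645 = -501


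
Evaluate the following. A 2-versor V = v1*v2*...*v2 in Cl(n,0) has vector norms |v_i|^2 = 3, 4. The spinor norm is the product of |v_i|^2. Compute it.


Spinor norm N(V) = |v1|^2 * |v2|^2 * ... * |v2|^2
= 3 * 4
Running product: 3, 12
N(V) = 12


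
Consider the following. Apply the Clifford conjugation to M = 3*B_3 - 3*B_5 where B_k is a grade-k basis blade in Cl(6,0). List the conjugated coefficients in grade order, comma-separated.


Clifford conjugate sign for grade k: (-1)^(k(k+1)/2)
Grade 3: (-1)^(3*4/2) = (-1)^6 = 1, coeff 3 -> 3
Grade 5: (-1)^(5*6/2) = (-1)^15 = -1, coeff -3 -> 3
Conjugated coefficients: 3, 3


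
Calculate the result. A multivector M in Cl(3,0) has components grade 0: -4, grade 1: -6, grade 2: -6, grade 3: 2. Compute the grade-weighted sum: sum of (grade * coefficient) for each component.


Grade-weighted sum = sum of grade_k * coefficient_k
0*(-4) = 0
1*(-6) = -6
2*(-6) = -12
3*2 = 6
Total = 0 + (-6) + (-12) + 6 = -12


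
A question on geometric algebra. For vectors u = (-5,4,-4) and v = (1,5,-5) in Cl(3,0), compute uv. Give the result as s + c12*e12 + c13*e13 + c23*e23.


In Cl(3,0): e_i^2 = 1, e_ie_j = -e_je_i for i != j.
Scalar part = u . v = (-5)*1 + 4*5 + (-4)*(-5)
= -5 + 20 + 20 = 35
e12 coeff = (-5)*5 - 4*1 = -25 - 4 = -29
e13 coeff = (-5)*(-5) - (-4)*1 = 25 - (-4) = 29
e23 coeff = 4*(-5) - (-4)*5 = -20 - (-20) = 0
uv = 35 - 29*e12 + 29*e13 + 0*e23


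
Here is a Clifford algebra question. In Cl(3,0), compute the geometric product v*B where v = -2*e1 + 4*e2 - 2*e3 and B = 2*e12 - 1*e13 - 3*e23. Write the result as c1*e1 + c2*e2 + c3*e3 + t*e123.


vB has grade-1 (vector) and grade-3 (trivector) parts: vB = (v _| B) + (v ^ B).
Vector part <vB>_1:
  e1: -v2*b12 - v3*b13 = -(4)*(2) - (-2)*(-1) = -10
  e2: v1*b12 - v3*b23 = (-2)*(2) - (-2)*(-3) = -10
  e3: v1*b13 + v2*b23 = (-2)*(-1) + (4)*(-3) = -10
Trivector part <vB>_3:
  e123: v1*b23 - v2*b13 + v3*b12 = (-2)*(-3) - (4)*(-1) + (-2)*(2) = 6
vB = -10*e1 - 10*e2 - 10*e3 + 6*e123


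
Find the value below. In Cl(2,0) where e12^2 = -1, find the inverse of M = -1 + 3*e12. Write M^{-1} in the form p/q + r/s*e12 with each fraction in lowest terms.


M = -1 + 3*e12, where e12^2 = -1.
Since M commutes with its reverse ~M = a - b*e12, M * ~M = a^2 - b^2*e12^2 = a^2 + b^2.
So M^{-1} = ~M / (a^2 + b^2) = (a - b*e12)/(a^2 + b^2).
a^2 + b^2 = 1 + 9 = 10
Scalar part = -1/10 = -1/10
Bivector coeff = -3/10 = -3/10
M^{-1} = -1/10 - 3/10*e12
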